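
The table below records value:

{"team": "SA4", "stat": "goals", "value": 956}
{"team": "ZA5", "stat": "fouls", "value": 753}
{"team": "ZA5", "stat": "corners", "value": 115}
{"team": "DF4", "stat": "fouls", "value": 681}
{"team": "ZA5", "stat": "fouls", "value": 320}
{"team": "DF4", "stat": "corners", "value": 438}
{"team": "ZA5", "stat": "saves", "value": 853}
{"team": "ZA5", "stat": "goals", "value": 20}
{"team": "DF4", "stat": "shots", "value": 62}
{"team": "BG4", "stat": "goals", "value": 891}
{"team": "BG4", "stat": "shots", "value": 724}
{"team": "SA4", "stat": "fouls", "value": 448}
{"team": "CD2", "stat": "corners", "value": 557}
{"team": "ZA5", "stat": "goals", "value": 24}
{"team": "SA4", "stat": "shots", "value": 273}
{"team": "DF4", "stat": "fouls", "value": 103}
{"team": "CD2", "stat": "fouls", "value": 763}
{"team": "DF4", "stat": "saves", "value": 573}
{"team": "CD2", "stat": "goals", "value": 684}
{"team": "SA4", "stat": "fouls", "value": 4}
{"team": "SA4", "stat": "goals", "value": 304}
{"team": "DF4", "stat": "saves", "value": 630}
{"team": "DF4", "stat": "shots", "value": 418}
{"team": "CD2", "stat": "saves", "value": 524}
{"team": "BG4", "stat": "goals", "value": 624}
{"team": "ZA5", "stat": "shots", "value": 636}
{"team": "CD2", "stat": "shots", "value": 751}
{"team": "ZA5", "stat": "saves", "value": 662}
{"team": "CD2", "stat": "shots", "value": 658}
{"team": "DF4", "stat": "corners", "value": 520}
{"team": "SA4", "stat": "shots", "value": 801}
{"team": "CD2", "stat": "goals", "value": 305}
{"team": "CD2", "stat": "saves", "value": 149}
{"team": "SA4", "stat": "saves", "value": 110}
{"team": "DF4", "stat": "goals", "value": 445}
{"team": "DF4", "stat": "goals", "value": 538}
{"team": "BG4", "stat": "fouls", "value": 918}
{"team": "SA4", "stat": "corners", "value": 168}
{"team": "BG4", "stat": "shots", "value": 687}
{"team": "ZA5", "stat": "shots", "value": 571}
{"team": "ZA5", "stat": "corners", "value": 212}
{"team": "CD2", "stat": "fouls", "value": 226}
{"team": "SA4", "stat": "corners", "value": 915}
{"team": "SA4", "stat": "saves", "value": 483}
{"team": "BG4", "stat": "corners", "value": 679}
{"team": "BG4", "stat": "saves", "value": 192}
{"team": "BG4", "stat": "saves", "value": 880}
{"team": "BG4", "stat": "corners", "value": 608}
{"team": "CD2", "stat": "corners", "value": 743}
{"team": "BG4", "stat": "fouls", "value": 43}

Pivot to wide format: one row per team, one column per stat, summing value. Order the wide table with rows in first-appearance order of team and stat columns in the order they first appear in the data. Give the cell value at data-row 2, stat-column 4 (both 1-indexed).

With rows in first-appearance order of team, row 2 is team=ZA5. stat columns in first-appearance order: goals, fouls, corners, saves, shots; column 4 is saves.
Long rows with team=ZA5, stat=saves: 853 + 662 = 1515.

1515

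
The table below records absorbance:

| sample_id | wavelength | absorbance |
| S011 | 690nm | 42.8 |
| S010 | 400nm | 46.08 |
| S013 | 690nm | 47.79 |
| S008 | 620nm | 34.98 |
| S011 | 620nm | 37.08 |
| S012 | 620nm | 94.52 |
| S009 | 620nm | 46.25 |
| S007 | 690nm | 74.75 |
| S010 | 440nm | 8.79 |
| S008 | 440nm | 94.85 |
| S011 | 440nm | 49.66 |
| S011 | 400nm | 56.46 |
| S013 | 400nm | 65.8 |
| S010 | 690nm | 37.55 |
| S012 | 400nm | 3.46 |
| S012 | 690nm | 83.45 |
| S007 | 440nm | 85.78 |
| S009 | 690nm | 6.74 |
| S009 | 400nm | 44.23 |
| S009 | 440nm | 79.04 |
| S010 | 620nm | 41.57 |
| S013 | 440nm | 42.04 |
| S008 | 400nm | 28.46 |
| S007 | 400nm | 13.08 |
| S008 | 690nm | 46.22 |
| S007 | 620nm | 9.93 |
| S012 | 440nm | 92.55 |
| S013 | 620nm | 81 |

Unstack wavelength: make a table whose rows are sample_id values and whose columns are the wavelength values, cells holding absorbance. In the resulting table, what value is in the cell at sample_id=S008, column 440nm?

Wide layout: rows indexed by sample_id, columns are the 4 distinct wavelength values (690nm, 400nm, 620nm, 440nm).
Cell (sample_id=S008, wavelength=440nm) draws from the long row where sample_id=S008 and wavelength=440nm, which has absorbance=94.85.

94.85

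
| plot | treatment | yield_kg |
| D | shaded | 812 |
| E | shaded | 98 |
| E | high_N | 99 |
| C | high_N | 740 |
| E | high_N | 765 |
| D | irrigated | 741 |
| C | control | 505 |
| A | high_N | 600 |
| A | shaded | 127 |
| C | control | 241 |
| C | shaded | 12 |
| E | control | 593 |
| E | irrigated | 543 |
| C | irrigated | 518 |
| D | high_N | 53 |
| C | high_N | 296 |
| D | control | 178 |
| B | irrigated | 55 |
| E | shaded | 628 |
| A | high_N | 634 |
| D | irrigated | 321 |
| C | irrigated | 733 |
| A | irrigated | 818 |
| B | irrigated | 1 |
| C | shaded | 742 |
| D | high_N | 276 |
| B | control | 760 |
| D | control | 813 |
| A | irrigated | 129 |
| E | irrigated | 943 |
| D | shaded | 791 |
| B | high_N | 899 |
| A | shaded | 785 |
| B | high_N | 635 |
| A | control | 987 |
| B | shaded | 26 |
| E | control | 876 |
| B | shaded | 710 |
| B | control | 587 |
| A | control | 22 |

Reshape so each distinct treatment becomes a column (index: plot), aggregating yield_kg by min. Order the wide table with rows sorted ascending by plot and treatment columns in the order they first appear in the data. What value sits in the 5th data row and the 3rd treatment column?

With rows sorted ascending by plot, row 5 is plot=E. treatment columns in first-appearance order: shaded, high_N, irrigated, control; column 3 is irrigated.
Long rows with plot=E, treatment=irrigated: min(543, 943) = 543.

543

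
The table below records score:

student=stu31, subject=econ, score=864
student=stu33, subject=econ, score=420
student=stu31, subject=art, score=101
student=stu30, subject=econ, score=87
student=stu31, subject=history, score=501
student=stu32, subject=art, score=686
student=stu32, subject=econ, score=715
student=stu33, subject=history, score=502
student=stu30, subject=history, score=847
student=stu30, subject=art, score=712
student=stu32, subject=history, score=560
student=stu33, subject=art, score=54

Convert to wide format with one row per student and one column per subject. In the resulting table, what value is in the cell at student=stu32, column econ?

Wide layout: rows indexed by student, columns are the 3 distinct subject values (econ, art, history).
Cell (student=stu32, subject=econ) draws from the long row where student=stu32 and subject=econ, which has score=715.

715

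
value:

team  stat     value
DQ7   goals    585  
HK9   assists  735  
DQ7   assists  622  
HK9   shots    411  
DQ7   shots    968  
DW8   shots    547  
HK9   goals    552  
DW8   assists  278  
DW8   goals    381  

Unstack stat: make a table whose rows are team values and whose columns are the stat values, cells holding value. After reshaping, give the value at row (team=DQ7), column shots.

968

Wide layout: rows indexed by team, columns are the 3 distinct stat values (goals, assists, shots).
Cell (team=DQ7, stat=shots) draws from the long row where team=DQ7 and stat=shots, which has value=968.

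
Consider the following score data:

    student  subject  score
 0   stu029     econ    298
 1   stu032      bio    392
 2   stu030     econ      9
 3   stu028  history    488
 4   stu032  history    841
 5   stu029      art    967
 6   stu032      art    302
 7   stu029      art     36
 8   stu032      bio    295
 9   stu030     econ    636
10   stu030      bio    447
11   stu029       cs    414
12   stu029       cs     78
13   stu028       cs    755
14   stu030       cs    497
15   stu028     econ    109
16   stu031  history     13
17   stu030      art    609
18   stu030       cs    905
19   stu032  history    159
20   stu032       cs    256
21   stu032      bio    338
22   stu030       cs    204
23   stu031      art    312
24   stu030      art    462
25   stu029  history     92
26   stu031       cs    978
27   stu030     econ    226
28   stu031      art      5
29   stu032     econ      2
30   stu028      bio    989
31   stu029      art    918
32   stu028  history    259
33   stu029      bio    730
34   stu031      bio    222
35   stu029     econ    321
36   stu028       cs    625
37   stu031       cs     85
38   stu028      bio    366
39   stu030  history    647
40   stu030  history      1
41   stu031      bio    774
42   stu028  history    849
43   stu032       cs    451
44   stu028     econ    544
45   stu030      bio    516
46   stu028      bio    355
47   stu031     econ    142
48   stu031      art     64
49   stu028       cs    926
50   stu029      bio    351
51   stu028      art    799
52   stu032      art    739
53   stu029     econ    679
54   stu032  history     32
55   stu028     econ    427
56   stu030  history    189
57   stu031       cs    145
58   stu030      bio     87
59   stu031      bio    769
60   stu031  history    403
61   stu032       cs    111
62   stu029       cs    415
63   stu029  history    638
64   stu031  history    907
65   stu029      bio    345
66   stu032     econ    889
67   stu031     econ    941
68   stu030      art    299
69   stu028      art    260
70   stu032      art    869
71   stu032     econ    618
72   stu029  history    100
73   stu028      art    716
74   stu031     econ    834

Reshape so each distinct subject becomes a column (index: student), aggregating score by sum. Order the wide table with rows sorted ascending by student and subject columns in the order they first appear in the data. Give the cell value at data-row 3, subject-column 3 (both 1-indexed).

837

With rows sorted ascending by student, row 3 is student=stu030. subject columns in first-appearance order: econ, bio, history, art, cs; column 3 is history.
Long rows with student=stu030, subject=history: 647 + 1 + 189 = 837.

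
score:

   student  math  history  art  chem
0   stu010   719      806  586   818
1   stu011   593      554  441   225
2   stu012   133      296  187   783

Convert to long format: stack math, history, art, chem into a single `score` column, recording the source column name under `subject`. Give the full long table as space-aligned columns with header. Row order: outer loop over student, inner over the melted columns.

Each (student, column) pair becomes one row: 3 × 4 = 12 rows.
For example, (stu010, math) → score=719.

student  subject  score
stu010   math     719  
stu010   history  806  
stu010   art      586  
stu010   chem     818  
stu011   math     593  
stu011   history  554  
stu011   art      441  
stu011   chem     225  
stu012   math     133  
stu012   history  296  
stu012   art      187  
stu012   chem     783  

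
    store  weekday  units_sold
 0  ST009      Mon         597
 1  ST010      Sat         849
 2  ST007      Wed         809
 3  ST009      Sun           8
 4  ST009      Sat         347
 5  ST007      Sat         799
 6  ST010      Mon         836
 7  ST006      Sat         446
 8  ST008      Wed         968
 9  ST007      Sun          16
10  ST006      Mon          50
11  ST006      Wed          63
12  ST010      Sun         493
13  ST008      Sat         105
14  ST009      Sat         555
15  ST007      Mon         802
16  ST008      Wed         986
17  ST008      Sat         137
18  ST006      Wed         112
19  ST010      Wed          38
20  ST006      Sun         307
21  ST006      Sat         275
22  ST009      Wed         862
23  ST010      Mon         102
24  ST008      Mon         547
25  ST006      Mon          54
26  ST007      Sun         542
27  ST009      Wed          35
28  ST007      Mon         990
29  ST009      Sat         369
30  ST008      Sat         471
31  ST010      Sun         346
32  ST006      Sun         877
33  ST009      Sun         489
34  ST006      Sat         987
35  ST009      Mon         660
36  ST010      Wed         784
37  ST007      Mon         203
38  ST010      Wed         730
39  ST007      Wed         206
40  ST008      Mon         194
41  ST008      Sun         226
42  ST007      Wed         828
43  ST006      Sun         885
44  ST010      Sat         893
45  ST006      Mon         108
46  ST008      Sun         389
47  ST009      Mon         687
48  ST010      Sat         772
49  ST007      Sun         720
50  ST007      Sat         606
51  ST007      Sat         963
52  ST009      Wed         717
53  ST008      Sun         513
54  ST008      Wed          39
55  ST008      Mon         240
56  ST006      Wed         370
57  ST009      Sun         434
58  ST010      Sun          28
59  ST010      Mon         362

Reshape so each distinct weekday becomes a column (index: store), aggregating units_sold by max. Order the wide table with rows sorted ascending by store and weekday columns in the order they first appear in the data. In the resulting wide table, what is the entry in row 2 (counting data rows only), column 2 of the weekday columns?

With rows sorted ascending by store, row 2 is store=ST007. weekday columns in first-appearance order: Mon, Sat, Wed, Sun; column 2 is Sat.
Long rows with store=ST007, weekday=Sat: max(799, 606, 963) = 963.

963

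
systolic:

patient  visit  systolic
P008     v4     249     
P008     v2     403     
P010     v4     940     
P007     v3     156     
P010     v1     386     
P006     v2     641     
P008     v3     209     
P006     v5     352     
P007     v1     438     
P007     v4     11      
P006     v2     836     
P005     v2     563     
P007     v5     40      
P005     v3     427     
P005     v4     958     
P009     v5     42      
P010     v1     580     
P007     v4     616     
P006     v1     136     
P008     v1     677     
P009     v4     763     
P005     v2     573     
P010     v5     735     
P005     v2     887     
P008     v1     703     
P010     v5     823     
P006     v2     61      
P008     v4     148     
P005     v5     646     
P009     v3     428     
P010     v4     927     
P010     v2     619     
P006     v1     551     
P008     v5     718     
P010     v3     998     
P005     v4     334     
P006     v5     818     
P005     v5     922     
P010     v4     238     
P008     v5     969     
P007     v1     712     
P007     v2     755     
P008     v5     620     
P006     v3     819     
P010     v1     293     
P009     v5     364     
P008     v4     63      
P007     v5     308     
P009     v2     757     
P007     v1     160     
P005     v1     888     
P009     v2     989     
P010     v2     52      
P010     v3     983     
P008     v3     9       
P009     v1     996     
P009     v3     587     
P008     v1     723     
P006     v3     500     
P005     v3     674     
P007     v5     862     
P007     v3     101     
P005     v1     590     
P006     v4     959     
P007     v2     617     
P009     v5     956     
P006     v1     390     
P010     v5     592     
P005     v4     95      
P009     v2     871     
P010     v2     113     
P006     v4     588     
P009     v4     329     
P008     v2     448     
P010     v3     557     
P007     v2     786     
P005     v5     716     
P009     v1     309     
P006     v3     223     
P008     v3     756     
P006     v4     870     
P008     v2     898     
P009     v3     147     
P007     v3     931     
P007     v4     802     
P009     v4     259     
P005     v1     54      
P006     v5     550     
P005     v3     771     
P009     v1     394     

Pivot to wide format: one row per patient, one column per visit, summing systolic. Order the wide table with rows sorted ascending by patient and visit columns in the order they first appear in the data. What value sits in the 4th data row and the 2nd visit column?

With rows sorted ascending by patient, row 4 is patient=P008. visit columns in first-appearance order: v4, v2, v3, v1, v5; column 2 is v2.
Long rows with patient=P008, visit=v2: 403 + 448 + 898 = 1749.

1749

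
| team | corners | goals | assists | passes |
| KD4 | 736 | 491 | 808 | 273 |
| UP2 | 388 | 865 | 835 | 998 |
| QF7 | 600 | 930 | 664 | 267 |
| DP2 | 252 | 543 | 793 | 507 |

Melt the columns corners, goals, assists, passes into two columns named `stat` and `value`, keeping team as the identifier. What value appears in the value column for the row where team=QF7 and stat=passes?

Unpivoting turns each (team, wide-column) pair into one long row.
The wide cell at row QF7, column passes holds 267, so the long row (QF7, passes) has value=267.

267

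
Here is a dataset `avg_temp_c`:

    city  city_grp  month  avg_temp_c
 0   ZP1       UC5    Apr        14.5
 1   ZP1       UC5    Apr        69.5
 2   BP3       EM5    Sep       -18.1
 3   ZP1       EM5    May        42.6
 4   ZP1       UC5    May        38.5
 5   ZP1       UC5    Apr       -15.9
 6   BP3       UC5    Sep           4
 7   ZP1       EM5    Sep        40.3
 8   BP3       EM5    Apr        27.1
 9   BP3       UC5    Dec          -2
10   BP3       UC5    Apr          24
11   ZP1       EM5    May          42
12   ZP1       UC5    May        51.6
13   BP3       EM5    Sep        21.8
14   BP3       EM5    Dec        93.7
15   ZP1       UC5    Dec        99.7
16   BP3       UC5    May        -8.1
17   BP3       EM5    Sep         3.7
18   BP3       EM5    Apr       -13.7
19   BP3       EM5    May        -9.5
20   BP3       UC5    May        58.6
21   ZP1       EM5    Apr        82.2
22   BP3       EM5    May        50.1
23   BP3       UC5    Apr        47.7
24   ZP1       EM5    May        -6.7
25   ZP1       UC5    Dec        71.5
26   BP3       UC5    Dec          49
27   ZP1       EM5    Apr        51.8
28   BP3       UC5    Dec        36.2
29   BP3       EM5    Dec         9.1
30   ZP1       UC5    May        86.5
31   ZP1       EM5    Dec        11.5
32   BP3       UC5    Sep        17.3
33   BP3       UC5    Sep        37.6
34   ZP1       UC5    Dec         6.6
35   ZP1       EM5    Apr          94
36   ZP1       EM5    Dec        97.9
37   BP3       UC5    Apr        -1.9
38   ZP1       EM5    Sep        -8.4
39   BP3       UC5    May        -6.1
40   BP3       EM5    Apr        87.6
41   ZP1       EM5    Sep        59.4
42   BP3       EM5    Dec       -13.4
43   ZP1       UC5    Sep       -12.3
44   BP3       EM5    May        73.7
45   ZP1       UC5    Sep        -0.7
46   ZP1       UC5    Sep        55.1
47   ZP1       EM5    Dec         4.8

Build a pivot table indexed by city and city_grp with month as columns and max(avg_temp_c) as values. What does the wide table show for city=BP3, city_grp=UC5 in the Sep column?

37.6

Rows with city=BP3, city_grp=UC5 and month=Sep: avg_temp_c values are 4, 17.3, 37.6.
max(4, 17.3, 37.6) = 37.6.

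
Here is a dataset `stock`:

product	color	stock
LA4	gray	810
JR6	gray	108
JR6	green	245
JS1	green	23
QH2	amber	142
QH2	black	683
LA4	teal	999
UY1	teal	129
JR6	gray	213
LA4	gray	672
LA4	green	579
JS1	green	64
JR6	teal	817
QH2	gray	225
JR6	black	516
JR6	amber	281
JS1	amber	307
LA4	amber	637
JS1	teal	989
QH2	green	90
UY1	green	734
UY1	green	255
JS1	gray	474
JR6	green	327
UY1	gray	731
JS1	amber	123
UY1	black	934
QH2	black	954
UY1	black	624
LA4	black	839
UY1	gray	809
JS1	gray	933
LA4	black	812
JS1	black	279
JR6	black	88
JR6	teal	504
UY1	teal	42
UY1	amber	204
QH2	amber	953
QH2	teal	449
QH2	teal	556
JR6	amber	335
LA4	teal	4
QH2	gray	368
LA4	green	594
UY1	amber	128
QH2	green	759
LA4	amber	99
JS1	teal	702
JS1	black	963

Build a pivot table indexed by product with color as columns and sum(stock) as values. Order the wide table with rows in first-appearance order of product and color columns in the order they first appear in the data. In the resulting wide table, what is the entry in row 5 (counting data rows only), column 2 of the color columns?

989

With rows in first-appearance order of product, row 5 is product=UY1. color columns in first-appearance order: gray, green, amber, black, teal; column 2 is green.
Long rows with product=UY1, color=green: 734 + 255 = 989.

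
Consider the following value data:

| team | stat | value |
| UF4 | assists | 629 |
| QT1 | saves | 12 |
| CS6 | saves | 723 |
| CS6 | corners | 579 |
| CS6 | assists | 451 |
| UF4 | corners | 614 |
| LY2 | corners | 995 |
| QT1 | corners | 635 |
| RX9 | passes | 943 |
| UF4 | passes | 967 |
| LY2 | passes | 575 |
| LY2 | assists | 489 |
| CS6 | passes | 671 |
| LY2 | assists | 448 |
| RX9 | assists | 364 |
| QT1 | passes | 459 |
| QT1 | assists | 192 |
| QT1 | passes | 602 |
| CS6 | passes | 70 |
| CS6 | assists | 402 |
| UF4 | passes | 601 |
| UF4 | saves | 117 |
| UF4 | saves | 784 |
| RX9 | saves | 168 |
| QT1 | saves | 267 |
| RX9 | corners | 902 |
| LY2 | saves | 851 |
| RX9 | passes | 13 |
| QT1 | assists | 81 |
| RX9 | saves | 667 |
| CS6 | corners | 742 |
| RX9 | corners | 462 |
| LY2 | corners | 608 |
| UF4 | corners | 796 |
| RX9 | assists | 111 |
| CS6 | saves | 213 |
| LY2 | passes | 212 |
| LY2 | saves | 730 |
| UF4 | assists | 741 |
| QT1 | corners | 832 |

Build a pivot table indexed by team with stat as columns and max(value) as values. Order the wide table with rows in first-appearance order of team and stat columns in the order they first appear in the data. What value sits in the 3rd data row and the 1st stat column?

With rows in first-appearance order of team, row 3 is team=CS6. stat columns in first-appearance order: assists, saves, corners, passes; column 1 is assists.
Long rows with team=CS6, stat=assists: max(451, 402) = 451.

451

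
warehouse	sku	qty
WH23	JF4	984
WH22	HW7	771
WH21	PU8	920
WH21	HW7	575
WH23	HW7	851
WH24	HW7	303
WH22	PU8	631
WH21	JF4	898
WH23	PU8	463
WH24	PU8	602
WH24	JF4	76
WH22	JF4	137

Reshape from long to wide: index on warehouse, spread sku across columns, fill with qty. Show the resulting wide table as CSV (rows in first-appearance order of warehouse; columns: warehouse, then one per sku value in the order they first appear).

Columns: warehouse plus the 3 distinct sku values (JF4, HW7, PU8).
For example, row WH23 column JF4 takes qty=984 from the long row (WH23, JF4).

warehouse,JF4,HW7,PU8
WH23,984,851,463
WH22,137,771,631
WH21,898,575,920
WH24,76,303,602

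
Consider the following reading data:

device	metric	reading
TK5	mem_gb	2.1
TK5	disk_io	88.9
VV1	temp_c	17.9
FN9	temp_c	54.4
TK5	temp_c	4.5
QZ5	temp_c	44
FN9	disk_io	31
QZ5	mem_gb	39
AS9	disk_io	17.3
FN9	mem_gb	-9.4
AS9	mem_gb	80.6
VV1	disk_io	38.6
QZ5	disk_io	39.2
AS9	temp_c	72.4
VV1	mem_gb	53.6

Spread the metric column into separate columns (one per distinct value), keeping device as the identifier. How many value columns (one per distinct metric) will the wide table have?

3 distinct metric values: disk_io, temp_c, mem_gb.

3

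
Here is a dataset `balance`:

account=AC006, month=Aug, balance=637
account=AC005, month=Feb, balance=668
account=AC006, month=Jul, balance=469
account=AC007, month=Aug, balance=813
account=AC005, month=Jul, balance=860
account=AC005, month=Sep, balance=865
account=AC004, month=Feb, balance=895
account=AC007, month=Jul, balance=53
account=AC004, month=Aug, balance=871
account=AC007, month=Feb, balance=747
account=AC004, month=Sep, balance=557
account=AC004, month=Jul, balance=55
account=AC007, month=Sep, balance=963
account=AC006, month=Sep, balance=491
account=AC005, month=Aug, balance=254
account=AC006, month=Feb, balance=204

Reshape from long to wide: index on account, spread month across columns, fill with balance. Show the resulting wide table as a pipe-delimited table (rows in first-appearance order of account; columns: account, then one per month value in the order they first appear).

| account | Aug | Feb | Jul | Sep |
| AC006 | 637 | 204 | 469 | 491 |
| AC005 | 254 | 668 | 860 | 865 |
| AC007 | 813 | 747 | 53 | 963 |
| AC004 | 871 | 895 | 55 | 557 |

Columns: account plus the 4 distinct month values (Aug, Feb, Jul, Sep).
For example, row AC006 column Aug takes balance=637 from the long row (AC006, Aug).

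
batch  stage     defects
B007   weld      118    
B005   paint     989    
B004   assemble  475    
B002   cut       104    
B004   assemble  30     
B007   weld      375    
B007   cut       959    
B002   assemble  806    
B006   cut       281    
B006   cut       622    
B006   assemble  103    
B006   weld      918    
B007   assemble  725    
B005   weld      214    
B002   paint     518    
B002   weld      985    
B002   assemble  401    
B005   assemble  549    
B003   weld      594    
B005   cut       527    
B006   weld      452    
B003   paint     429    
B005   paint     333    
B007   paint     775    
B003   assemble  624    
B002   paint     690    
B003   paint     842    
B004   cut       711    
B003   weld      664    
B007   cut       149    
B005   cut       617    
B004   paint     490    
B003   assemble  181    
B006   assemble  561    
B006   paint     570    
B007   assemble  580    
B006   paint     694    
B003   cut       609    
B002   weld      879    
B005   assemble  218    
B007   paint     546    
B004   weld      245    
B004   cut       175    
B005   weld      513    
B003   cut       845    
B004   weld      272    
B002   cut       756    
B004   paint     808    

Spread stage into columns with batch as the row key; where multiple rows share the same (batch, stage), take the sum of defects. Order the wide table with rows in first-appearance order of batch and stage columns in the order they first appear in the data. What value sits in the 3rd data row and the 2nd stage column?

With rows in first-appearance order of batch, row 3 is batch=B004. stage columns in first-appearance order: weld, paint, assemble, cut; column 2 is paint.
Long rows with batch=B004, stage=paint: 490 + 808 = 1298.

1298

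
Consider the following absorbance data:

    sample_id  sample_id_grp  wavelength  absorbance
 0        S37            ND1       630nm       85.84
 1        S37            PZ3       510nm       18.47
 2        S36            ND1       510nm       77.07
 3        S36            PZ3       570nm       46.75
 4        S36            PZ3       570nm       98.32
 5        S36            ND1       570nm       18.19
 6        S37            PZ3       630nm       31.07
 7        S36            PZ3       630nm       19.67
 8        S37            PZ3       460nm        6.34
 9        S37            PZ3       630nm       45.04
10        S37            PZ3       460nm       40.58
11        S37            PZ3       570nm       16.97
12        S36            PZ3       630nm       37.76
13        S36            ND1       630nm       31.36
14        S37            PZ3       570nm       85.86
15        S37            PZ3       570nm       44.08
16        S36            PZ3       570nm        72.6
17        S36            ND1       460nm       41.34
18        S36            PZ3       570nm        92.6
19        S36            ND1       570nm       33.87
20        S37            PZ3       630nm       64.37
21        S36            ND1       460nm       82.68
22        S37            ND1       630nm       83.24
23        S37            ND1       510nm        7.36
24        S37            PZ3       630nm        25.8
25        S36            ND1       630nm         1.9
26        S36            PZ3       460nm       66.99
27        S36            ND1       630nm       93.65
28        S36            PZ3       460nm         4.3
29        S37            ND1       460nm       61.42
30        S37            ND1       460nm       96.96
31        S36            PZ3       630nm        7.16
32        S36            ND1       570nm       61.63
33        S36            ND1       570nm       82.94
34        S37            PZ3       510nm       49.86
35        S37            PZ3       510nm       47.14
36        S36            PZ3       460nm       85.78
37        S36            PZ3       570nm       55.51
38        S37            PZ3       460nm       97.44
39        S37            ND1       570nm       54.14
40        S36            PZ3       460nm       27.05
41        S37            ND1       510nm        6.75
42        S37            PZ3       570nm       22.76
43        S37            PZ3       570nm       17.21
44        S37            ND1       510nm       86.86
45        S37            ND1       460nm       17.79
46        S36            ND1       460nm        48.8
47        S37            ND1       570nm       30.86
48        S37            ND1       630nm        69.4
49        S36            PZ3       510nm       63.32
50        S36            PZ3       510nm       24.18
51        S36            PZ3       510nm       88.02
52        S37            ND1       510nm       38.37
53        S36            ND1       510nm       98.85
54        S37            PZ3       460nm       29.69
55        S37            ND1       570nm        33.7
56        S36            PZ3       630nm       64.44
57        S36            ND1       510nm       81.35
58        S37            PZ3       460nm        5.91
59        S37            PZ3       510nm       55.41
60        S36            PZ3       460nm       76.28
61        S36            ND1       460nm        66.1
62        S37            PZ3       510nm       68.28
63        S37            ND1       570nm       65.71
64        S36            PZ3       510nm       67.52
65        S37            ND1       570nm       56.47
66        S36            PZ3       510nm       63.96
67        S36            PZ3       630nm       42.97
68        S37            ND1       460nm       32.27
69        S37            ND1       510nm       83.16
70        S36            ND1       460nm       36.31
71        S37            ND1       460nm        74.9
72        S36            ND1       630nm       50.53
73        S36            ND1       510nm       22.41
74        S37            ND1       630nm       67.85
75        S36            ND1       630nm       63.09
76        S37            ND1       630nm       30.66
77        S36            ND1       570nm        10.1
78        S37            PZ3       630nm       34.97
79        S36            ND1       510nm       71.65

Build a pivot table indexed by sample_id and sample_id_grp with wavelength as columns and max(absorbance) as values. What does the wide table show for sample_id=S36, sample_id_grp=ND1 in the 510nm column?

98.85

Rows with sample_id=S36, sample_id_grp=ND1 and wavelength=510nm: absorbance values are 77.07, 98.85, 81.35, 22.41, 71.65.
max(77.07, 98.85, 81.35, 22.41, 71.65) = 98.85.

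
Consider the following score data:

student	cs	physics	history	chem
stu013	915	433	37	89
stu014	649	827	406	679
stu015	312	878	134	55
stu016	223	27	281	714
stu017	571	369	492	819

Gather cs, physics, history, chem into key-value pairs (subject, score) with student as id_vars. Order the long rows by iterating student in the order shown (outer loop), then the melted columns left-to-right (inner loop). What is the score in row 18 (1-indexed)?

20 rows total (5 × 4). Row 18: index ⌊(18-1)/4⌋ = 4 into student → stu017; (18-1) mod 4 = 1 into the melted columns → physics.
So row 18 is (stu017, physics, 369); score = 369.

369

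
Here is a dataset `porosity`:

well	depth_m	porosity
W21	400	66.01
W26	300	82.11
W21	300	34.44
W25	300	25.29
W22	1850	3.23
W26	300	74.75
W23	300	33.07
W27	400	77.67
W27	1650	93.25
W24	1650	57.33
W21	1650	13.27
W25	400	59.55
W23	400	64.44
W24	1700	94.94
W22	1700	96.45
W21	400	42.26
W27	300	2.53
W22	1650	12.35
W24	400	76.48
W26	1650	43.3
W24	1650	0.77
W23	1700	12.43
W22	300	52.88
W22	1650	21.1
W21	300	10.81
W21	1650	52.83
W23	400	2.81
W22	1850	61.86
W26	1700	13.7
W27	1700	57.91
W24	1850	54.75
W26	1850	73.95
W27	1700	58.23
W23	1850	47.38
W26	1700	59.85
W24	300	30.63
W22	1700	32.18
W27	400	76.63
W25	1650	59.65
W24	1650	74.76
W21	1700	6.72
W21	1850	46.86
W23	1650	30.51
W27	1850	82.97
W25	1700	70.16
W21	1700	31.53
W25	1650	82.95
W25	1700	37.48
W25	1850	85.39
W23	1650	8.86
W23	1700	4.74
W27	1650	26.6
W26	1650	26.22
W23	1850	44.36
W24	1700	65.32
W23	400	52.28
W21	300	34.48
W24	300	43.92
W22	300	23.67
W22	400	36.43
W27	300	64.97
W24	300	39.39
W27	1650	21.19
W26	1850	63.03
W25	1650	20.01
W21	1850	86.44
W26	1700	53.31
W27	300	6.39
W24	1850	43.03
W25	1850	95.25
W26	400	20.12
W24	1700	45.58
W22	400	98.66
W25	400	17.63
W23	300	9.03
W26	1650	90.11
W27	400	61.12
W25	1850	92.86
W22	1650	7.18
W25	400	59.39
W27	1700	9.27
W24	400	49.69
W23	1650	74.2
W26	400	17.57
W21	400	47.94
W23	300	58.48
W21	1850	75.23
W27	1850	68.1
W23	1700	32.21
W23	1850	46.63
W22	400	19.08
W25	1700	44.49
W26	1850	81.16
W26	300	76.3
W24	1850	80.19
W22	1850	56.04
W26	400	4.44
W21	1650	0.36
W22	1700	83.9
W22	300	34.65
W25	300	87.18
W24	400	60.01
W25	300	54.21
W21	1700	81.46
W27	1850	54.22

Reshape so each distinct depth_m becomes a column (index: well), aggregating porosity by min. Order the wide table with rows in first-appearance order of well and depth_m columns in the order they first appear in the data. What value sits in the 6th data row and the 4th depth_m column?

With rows in first-appearance order of well, row 6 is well=W27. depth_m columns in first-appearance order: 400, 300, 1850, 1650, 1700; column 4 is 1650.
Long rows with well=W27, depth_m=1650: min(93.25, 26.6, 21.19) = 21.19.

21.19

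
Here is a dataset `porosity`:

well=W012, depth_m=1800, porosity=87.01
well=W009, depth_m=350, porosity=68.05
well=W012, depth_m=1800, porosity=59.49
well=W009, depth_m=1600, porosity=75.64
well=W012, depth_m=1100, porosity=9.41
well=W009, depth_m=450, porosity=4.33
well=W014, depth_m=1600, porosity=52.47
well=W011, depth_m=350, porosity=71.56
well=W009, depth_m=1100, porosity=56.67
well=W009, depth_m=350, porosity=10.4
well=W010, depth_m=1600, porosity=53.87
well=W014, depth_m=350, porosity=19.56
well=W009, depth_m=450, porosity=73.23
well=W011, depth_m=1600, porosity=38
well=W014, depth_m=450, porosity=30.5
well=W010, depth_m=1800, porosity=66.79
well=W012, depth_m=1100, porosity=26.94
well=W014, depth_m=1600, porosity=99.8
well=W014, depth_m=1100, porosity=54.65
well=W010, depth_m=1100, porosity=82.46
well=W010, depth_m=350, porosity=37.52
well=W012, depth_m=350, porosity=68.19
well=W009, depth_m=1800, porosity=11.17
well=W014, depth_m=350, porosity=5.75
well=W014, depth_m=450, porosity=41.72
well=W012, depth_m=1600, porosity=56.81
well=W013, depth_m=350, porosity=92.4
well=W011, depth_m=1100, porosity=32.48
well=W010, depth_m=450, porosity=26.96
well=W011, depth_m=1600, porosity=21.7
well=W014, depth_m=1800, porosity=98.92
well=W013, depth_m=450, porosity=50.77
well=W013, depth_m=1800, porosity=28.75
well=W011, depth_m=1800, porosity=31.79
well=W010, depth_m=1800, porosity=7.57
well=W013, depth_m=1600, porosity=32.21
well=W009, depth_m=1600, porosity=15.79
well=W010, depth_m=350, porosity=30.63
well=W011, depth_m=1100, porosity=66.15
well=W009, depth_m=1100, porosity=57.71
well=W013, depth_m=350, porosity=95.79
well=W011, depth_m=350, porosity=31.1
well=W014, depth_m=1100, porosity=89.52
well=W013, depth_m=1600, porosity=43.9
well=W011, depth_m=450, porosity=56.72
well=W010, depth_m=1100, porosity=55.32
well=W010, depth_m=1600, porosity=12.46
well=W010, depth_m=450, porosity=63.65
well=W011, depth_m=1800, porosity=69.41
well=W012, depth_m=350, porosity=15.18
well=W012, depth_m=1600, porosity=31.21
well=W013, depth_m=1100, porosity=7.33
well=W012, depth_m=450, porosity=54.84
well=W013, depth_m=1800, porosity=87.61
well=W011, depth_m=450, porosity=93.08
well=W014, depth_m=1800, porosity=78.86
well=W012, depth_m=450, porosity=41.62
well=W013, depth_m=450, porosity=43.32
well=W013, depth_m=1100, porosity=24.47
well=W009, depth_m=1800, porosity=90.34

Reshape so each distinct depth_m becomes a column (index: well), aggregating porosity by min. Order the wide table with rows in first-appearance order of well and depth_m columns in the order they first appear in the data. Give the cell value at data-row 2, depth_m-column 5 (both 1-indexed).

With rows in first-appearance order of well, row 2 is well=W009. depth_m columns in first-appearance order: 1800, 350, 1600, 1100, 450; column 5 is 450.
Long rows with well=W009, depth_m=450: min(4.33, 73.23) = 4.33.

4.33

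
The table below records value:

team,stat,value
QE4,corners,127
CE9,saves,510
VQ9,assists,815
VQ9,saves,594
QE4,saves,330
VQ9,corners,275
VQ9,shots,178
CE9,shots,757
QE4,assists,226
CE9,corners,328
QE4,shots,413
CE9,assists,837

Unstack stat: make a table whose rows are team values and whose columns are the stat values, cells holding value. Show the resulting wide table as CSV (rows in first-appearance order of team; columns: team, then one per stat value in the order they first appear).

team,corners,saves,assists,shots
QE4,127,330,226,413
CE9,328,510,837,757
VQ9,275,594,815,178

Columns: team plus the 4 distinct stat values (corners, saves, assists, shots).
For example, row QE4 column corners takes value=127 from the long row (QE4, corners).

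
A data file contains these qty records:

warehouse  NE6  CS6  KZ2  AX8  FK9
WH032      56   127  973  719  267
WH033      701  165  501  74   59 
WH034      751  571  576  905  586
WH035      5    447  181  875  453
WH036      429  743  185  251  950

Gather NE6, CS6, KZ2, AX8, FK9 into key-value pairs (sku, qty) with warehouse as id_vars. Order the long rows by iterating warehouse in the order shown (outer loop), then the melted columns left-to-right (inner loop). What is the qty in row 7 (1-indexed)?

25 rows total (5 × 5). Row 7: index ⌊(7-1)/5⌋ = 1 into warehouse → WH033; (7-1) mod 5 = 1 into the melted columns → CS6.
So row 7 is (WH033, CS6, 165); qty = 165.

165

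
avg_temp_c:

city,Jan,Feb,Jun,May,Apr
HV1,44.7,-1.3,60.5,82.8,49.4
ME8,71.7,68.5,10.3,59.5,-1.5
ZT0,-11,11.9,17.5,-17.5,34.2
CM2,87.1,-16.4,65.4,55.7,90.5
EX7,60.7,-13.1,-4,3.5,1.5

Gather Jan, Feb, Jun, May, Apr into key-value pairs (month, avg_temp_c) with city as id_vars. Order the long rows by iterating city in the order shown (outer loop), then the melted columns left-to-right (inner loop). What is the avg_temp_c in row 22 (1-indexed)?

-13.1

25 rows total (5 × 5). Row 22: index ⌊(22-1)/5⌋ = 4 into city → EX7; (22-1) mod 5 = 1 into the melted columns → Feb.
So row 22 is (EX7, Feb, -13.1); avg_temp_c = -13.1.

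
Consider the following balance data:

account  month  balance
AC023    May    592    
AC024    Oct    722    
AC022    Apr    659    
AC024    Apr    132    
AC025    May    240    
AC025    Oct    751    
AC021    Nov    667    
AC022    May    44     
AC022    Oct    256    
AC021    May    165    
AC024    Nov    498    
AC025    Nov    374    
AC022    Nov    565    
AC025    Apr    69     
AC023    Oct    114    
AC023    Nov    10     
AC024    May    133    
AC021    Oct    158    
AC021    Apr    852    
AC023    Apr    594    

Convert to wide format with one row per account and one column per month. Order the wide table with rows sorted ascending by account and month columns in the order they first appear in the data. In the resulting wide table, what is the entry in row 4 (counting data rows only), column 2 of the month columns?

With rows sorted ascending by account, row 4 is account=AC024. month columns in first-appearance order: May, Oct, Apr, Nov; column 2 is Oct.
Long rows with account=AC024, month=Oct: balance = 722.

722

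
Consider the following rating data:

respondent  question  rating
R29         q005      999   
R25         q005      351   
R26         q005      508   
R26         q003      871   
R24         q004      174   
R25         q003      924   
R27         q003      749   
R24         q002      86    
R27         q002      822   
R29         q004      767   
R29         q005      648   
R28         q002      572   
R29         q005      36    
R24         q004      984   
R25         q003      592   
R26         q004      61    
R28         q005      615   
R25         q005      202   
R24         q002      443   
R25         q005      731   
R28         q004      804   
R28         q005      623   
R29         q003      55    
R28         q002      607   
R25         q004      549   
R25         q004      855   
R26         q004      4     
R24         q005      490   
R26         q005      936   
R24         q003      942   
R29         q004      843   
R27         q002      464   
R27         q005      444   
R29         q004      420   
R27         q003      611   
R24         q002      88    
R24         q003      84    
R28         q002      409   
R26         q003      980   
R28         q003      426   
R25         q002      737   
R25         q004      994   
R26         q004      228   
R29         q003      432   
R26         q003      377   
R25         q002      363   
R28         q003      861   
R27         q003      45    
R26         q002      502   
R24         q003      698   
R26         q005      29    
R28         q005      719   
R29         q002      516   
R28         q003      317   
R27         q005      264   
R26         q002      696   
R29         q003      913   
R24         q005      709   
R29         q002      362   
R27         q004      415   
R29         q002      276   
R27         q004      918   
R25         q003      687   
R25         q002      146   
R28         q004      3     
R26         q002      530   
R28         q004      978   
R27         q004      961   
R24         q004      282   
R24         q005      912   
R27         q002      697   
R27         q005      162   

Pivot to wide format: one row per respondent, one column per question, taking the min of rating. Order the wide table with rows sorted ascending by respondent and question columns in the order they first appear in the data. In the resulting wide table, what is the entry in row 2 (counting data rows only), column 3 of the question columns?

With rows sorted ascending by respondent, row 2 is respondent=R25. question columns in first-appearance order: q005, q003, q004, q002; column 3 is q004.
Long rows with respondent=R25, question=q004: min(549, 855, 994) = 549.

549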